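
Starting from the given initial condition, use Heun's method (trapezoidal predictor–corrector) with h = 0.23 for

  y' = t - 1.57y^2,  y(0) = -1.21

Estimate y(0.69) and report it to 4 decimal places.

-36.8609

Heun: k1 = f(t_n, y_n); k2 = f(t_n + h, y_n + h·k1); y_{n+1} = y_n + (h/2)·(k1 + k2).
t=0.000000, y=-1.210000:
  k1 = f(0.000000, -1.210000) = -2.298637
  k2 = f(0.230000, -1.738687) = -4.516158
  y ← -1.210000 + (0.23/2)·(-2.298637 + (-4.516158)) = -1.993701
t=0.230000, y=-1.993701:
  k1 = f(0.230000, -1.993701) = -6.010507
  k2 = f(0.460000, -3.376118) = -17.435133
  y ← -1.993701 + (0.23/2)·(-6.010507 + (-17.435133)) = -4.689950
t=0.460000, y=-4.689950:
  k1 = f(0.460000, -4.689950) = -34.073143
  k2 = f(0.690000, -12.526773) = -245.674463
  y ← -4.689950 + (0.23/2)·(-34.073143 + (-245.674463)) = -36.860925
y(0.69) ≈ -36.8609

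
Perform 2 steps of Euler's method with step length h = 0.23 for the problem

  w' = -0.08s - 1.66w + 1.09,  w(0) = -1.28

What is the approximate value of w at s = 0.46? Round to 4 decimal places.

-0.0877

Euler: w_{n+1} = w_n + h·f(s_n, w_n).
s=0.000000, w=-1.280000: f=3.214800 → w ← -1.280000 + 0.23·3.214800 = -0.540596
s=0.230000, w=-0.540596: f=1.968989 → w ← -0.540596 + 0.23·1.968989 = -0.087728
w(0.46) ≈ -0.0877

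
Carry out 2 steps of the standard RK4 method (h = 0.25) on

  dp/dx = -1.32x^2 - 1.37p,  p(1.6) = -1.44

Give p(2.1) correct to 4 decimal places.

RK4: k1 = f(x_n, p_n); k2 = f(x_n + h/2, p_n + (h/2)·k1); k3 = f(x_n + h/2, p_n + (h/2)·k2); k4 = f(x_n + h, p_n + h·k3); p_{n+1} = p_n + (h/6)·(k1 + 2k2 + 2k3 + k4).
x=1.600000, p=-1.440000:
  k1 = f(1.600000, -1.440000) = -1.406400
  k2 = f(1.725000, -1.615800) = -1.714179
  k3 = f(1.725000, -1.654272) = -1.661472
  k4 = f(1.850000, -1.855368) = -1.975846
  p ← -1.440000 + (0.25/6)·(k1 + 2k2 + 2k3 + k4) = -1.862231
x=1.850000, p=-1.862231:
  k1 = f(1.850000, -1.862231) = -1.966443
  k2 = f(1.975000, -2.108037) = -2.260815
  k3 = f(1.975000, -2.144833) = -2.210404
  k4 = f(2.100000, -2.414832) = -2.512880
  p ← -1.862231 + (0.25/6)·(k1 + 2k2 + 2k3 + k4) = -2.421471
p(2.1) ≈ -2.4215

-2.4215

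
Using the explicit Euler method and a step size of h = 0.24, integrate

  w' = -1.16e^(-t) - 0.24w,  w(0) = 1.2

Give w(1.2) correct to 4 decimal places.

0.1018

Euler: w_{n+1} = w_n + h·f(t_n, w_n).
t=0.000000, w=1.200000: f=-1.448000 → w ← 1.200000 + 0.24·(-1.448000) = 0.852480
t=0.240000, w=0.852480: f=-1.117084 → w ← 0.852480 + 0.24·(-1.117084) = 0.584380
t=0.480000, w=0.584380: f=-0.858040 → w ← 0.584380 + 0.24·(-0.858040) = 0.378450
t=0.720000, w=0.378450: f=-0.655461 → w ← 0.378450 + 0.24·(-0.655461) = 0.221140
t=0.960000, w=0.221140: f=-0.497229 → w ← 0.221140 + 0.24·(-0.497229) = 0.101805
w(1.2) ≈ 0.1018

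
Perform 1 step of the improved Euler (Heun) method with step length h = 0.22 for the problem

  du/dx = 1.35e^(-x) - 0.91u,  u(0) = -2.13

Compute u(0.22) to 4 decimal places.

Heun: k1 = f(x_n, u_n); k2 = f(x_n + h, u_n + h·k1); u_{n+1} = u_n + (h/2)·(k1 + k2).
x=0.000000, u=-2.130000:
  k1 = f(0.000000, -2.130000) = 3.288300
  k2 = f(0.220000, -1.406574) = 2.363383
  u ← -2.130000 + (0.22/2)·(3.288300 + 2.363383) = -1.508315
u(0.22) ≈ -1.5083

-1.5083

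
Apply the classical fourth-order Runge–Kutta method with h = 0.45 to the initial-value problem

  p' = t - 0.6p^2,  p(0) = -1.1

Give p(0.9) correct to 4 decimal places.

RK4: k1 = f(t_n, p_n); k2 = f(t_n + h/2, p_n + (h/2)·k1); k3 = f(t_n + h/2, p_n + (h/2)·k2); k4 = f(t_n + h, p_n + h·k3); p_{n+1} = p_n + (h/6)·(k1 + 2k2 + 2k3 + k4).
t=0.000000, p=-1.100000:
  k1 = f(0.000000, -1.100000) = -0.726000
  k2 = f(0.225000, -1.263350) = -0.732632
  k3 = f(0.225000, -1.264842) = -0.734895
  k4 = f(0.450000, -1.430703) = -0.778147
  p ← -1.100000 + (0.45/6)·(k1 + 2k2 + 2k3 + k4) = -1.432940
t=0.450000, p=-1.432940:
  k1 = f(0.450000, -1.432940) = -0.781990
  k2 = f(0.675000, -1.608888) = -0.878112
  k3 = f(0.675000, -1.630515) = -0.920148
  k4 = f(0.900000, -1.847007) = -1.146860
  p ← -1.432940 + (0.45/6)·(k1 + 2k2 + 2k3 + k4) = -1.847343
p(0.9) ≈ -1.8473

-1.8473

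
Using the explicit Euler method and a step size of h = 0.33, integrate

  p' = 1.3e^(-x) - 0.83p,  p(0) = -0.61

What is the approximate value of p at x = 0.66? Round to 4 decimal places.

Euler: p_{n+1} = p_n + h·f(x_n, p_n).
x=0.000000, p=-0.610000: f=1.806300 → p ← -0.610000 + 0.33·1.806300 = -0.013921
x=0.330000, p=-0.013921: f=0.946155 → p ← -0.013921 + 0.33·0.946155 = 0.298310
p(0.66) ≈ 0.2983

0.2983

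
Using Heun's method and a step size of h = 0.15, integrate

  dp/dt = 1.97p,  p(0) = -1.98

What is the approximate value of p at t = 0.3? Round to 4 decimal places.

-3.5508

Heun: k1 = f(t_n, p_n); k2 = f(t_n + h, p_n + h·k1); p_{n+1} = p_n + (h/2)·(k1 + k2).
t=0.000000, p=-1.980000:
  k1 = f(0.000000, -1.980000) = -3.900600
  k2 = f(0.150000, -2.565090) = -5.053227
  p ← -1.980000 + (0.15/2)·(-3.900600 + (-5.053227)) = -2.651537
t=0.150000, p=-2.651537:
  k1 = f(0.150000, -2.651537) = -5.223528
  k2 = f(0.300000, -3.435066) = -6.767081
  p ← -2.651537 + (0.15/2)·(-5.223528 + (-6.767081)) = -3.550833
p(0.3) ≈ -3.5508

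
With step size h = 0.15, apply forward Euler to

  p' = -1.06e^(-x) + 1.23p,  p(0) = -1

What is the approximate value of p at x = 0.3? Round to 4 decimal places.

-1.7282

Euler: p_{n+1} = p_n + h·f(x_n, p_n).
x=0.000000, p=-1.000000: f=-2.290000 → p ← -1.000000 + 0.15·(-2.290000) = -1.343500
x=0.150000, p=-1.343500: f=-2.564855 → p ← -1.343500 + 0.15·(-2.564855) = -1.728228
p(0.3) ≈ -1.7282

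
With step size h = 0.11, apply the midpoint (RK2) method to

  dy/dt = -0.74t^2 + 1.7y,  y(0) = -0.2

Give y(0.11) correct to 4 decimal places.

-0.2411

Midpoint: k1 = f(t_n, y_n); k2 = f(t_n + h/2, y_n + (h/2)·k1); y_{n+1} = y_n + h·k2.
t=0.000000, y=-0.200000:
  k1 = f(0.000000, -0.200000) = -0.340000
  k2 = f(0.055000, -0.218700) = -0.374028
  y ← -0.200000 + 0.11·(-0.374028) = -0.241143
y(0.11) ≈ -0.2411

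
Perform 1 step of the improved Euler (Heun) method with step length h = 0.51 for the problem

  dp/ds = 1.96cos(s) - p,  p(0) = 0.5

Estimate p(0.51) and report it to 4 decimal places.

0.9911

Heun: k1 = f(s_n, p_n); k2 = f(s_n + h, p_n + h·k1); p_{n+1} = p_n + (h/2)·(k1 + k2).
s=0.000000, p=0.500000:
  k1 = f(0.000000, 0.500000) = 1.460000
  k2 = f(0.510000, 1.244600) = 0.465979
  p ← 0.500000 + (0.51/2)·(1.460000 + 0.465979) = 0.991125
p(0.51) ≈ 0.9911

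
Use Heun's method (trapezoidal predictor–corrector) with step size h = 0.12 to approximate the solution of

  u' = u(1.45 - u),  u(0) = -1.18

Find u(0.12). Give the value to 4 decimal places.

-1.6459

Heun: k1 = f(x_n, u_n); k2 = f(x_n + h, u_n + h·k1); u_{n+1} = u_n + (h/2)·(k1 + k2).
x=0.000000, u=-1.180000:
  k1 = f(0.000000, -1.180000) = -3.103400
  k2 = f(0.120000, -1.552408) = -4.660962
  u ← -1.180000 + (0.12/2)·(-3.103400 + (-4.660962)) = -1.645862
u(0.12) ≈ -1.6459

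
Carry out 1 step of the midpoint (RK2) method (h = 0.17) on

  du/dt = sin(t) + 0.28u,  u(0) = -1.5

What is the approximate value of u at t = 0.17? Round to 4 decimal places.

-1.5587

Midpoint: k1 = f(t_n, u_n); k2 = f(t_n + h/2, u_n + (h/2)·k1); u_{n+1} = u_n + h·k2.
t=0.000000, u=-1.500000:
  k1 = f(0.000000, -1.500000) = -0.420000
  k2 = f(0.085000, -1.535700) = -0.345098
  u ← -1.500000 + 0.17·(-0.345098) = -1.558667
u(0.17) ≈ -1.5587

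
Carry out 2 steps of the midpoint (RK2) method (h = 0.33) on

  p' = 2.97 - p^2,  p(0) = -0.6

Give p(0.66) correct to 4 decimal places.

1.1190

Midpoint: k1 = f(t_n, p_n); k2 = f(t_n + h/2, p_n + (h/2)·k1); p_{n+1} = p_n + h·k2.
t=0.000000, p=-0.600000:
  k1 = f(0.000000, -0.600000) = 2.610000
  k2 = f(0.165000, -0.169350) = 2.941321
  p ← -0.600000 + 0.33·2.941321 = 0.370636
t=0.330000, p=0.370636:
  k1 = f(0.330000, 0.370636) = 2.832629
  k2 = f(0.495000, 0.838020) = 2.267723
  p ← 0.370636 + 0.33·2.267723 = 1.118984
p(0.66) ≈ 1.1190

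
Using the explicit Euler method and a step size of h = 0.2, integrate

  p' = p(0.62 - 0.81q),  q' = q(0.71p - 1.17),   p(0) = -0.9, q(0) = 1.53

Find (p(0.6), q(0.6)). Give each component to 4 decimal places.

Euler on (p,q): p_{n+1} = p_n + h·p', q_{n+1} = q_n + h·q'.
0.000000: (-0.900000, 1.530000); f=(0.557370, -2.767770) → (-0.788526, 0.976446)
0.200000: (-0.788526, 0.976446); f=(0.134776, -1.689108) → (-0.761571, 0.638624)
0.400000: (-0.761571, 0.638624); f=(-0.078224, -1.092504) → (-0.777216, 0.420123)
(p(0.6), q(0.6)) ≈ (-0.7772, 0.4201)

-0.7772, 0.4201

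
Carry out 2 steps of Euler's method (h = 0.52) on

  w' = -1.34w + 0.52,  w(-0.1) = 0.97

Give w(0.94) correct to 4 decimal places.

0.4416

Euler: w_{n+1} = w_n + h·f(x_n, w_n).
x=-0.100000, w=0.970000: f=-0.779800 → w ← 0.970000 + 0.52·(-0.779800) = 0.564504
x=0.420000, w=0.564504: f=-0.236435 → w ← 0.564504 + 0.52·(-0.236435) = 0.441558
w(0.94) ≈ 0.4416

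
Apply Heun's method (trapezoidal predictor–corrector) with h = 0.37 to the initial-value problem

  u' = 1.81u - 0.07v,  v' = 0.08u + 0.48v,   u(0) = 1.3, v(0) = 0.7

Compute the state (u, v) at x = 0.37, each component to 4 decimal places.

Heun on (u,v): k1 = f(x_n, state_n); k2 = f(x_n + h, state_n + h·k1); state_{n+1} = state_n + (h/2)·(k1 + k2).
0.000000: (1.300000, 0.700000)
  k1 = (2.304000, 0.440000)
  predictor → (2.152480, 0.862800)
  k2 = (3.835593, 0.586342)
  → (2.435825, 0.889873)
(u(0.37), v(0.37)) ≈ (2.4358, 0.8899)

2.4358, 0.8899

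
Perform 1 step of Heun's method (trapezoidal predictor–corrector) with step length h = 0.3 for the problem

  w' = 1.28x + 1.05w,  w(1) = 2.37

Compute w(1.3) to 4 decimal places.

3.7362

Heun: k1 = f(x_n, w_n); k2 = f(x_n + h, w_n + h·k1); w_{n+1} = w_n + (h/2)·(k1 + k2).
x=1.000000, w=2.370000:
  k1 = f(1.000000, 2.370000) = 3.768500
  k2 = f(1.300000, 3.500550) = 5.339578
  w ← 2.370000 + (0.3/2)·(3.768500 + 5.339578) = 3.736212
w(1.3) ≈ 3.7362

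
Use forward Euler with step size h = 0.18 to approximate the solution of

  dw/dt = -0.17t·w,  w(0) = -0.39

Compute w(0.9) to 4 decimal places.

Euler: w_{n+1} = w_n + h·f(t_n, w_n).
t=0.000000, w=-0.390000: f=0.000000 → w ← -0.390000 + 0.18·0.000000 = -0.390000
t=0.180000, w=-0.390000: f=0.011934 → w ← -0.390000 + 0.18·0.011934 = -0.387852
t=0.360000, w=-0.387852: f=0.023737 → w ← -0.387852 + 0.18·0.023737 = -0.383579
t=0.540000, w=-0.383579: f=0.035213 → w ← -0.383579 + 0.18·0.035213 = -0.377241
t=0.720000, w=-0.377241: f=0.046174 → w ← -0.377241 + 0.18·0.046174 = -0.368930
w(0.9) ≈ -0.3689

-0.3689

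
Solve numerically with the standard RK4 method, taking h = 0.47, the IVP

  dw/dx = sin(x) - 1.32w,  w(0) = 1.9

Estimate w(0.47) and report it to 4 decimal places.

1.1123

RK4: k1 = f(x_n, w_n); k2 = f(x_n + h/2, w_n + (h/2)·k1); k3 = f(x_n + h/2, w_n + (h/2)·k2); k4 = f(x_n + h, w_n + h·k3); w_{n+1} = w_n + (h/6)·(k1 + 2k2 + 2k3 + k4).
x=0.000000, w=1.900000:
  k1 = f(0.000000, 1.900000) = -2.508000
  k2 = f(0.235000, 1.310620) = -1.497175
  k3 = f(0.235000, 1.548164) = -1.810733
  k4 = f(0.470000, 1.048955) = -0.931735
  w ← 1.900000 + (0.47/6)·(k1 + 2k2 + 2k3 + k4) = 1.112315
w(0.47) ≈ 1.1123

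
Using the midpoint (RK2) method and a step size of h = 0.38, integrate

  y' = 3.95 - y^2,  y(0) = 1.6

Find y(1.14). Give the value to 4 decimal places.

Midpoint: k1 = f(s_n, y_n); k2 = f(s_n + h/2, y_n + (h/2)·k1); y_{n+1} = y_n + h·k2.
s=0.000000, y=1.600000:
  k1 = f(0.000000, 1.600000) = 1.390000
  k2 = f(0.190000, 1.864100) = 0.475131
  y ← 1.600000 + 0.38·0.475131 = 1.780550
s=0.380000, y=1.780550:
  k1 = f(0.380000, 1.780550) = 0.779642
  k2 = f(0.570000, 1.928682) = 0.230186
  y ← 1.780550 + 0.38·0.230186 = 1.868021
s=0.760000, y=1.868021:
  k1 = f(0.760000, 1.868021) = 0.460499
  k2 = f(0.950000, 1.955515) = 0.125959
  y ← 1.868021 + 0.38·0.125959 = 1.915885
y(1.14) ≈ 1.9159

1.9159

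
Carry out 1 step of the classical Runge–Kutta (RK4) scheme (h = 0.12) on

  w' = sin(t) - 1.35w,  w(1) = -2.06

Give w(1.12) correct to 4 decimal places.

RK4: k1 = f(t_n, w_n); k2 = f(t_n + h/2, w_n + (h/2)·k1); k3 = f(t_n + h/2, w_n + (h/2)·k2); k4 = f(t_n + h, w_n + h·k3); w_{n+1} = w_n + (h/6)·(k1 + 2k2 + 2k3 + k4).
t=1.000000, w=-2.060000:
  k1 = f(1.000000, -2.060000) = 3.622471
  k2 = f(1.060000, -1.842652) = 3.359935
  k3 = f(1.060000, -1.858404) = 3.381201
  k4 = f(1.120000, -1.654256) = 3.133346
  w ← -2.060000 + (0.12/6)·(k1 + 2k2 + 2k3 + k4) = -1.655238
w(1.12) ≈ -1.6552

-1.6552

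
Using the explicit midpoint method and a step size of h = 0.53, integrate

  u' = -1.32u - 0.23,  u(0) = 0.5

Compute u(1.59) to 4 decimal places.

Midpoint: k1 = f(x_n, u_n); k2 = f(x_n + h/2, u_n + (h/2)·k1); u_{n+1} = u_n + h·k2.
x=0.000000, u=0.500000:
  k1 = f(0.000000, 0.500000) = -0.890000
  k2 = f(0.265000, 0.264150) = -0.578678
  u ← 0.500000 + 0.53·(-0.578678) = 0.193301
x=0.530000, u=0.193301:
  k1 = f(0.530000, 0.193301) = -0.485157
  k2 = f(0.795000, 0.064734) = -0.315449
  u ← 0.193301 + 0.53·(-0.315449) = 0.026113
x=1.060000, u=0.026113:
  k1 = f(1.060000, 0.026113) = -0.264469
  k2 = f(1.325000, -0.043972) = -0.171958
  u ← 0.026113 + 0.53·(-0.171958) = -0.065025
u(1.59) ≈ -0.0650

-0.0650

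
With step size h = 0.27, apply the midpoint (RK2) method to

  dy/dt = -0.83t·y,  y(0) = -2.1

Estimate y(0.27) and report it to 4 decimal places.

Midpoint: k1 = f(t_n, y_n); k2 = f(t_n + h/2, y_n + (h/2)·k1); y_{n+1} = y_n + h·k2.
t=0.000000, y=-2.100000:
  k1 = f(0.000000, -2.100000) = 0.000000
  k2 = f(0.135000, -2.100000) = 0.235305
  y ← -2.100000 + 0.27·0.235305 = -2.036468
y(0.27) ≈ -2.0365

-2.0365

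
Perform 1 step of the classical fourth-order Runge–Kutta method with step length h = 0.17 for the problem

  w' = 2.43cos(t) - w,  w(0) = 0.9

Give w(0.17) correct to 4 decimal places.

RK4: k1 = f(t_n, w_n); k2 = f(t_n + h/2, w_n + (h/2)·k1); k3 = f(t_n + h/2, w_n + (h/2)·k2); k4 = f(t_n + h, w_n + h·k3); w_{n+1} = w_n + (h/6)·(k1 + 2k2 + 2k3 + k4).
t=0.000000, w=0.900000:
  k1 = f(0.000000, 0.900000) = 1.530000
  k2 = f(0.085000, 1.030050) = 1.391177
  k3 = f(0.085000, 1.018250) = 1.402977
  k4 = f(0.170000, 1.138506) = 1.256465
  w ← 0.900000 + (0.17/6)·(k1 + 2k2 + 2k3 + k4) = 1.137285
w(0.17) ≈ 1.1373

1.1373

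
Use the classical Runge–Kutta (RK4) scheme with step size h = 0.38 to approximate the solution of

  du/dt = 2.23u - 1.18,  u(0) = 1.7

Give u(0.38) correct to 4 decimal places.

3.2565

RK4: k1 = f(t_n, u_n); k2 = f(t_n + h/2, u_n + (h/2)·k1); k3 = f(t_n + h/2, u_n + (h/2)·k2); k4 = f(t_n + h, u_n + h·k3); u_{n+1} = u_n + (h/6)·(k1 + 2k2 + 2k3 + k4).
t=0.000000, u=1.700000:
  k1 = f(0.000000, 1.700000) = 2.611000
  k2 = f(0.190000, 2.196090) = 3.717281
  k3 = f(0.190000, 2.406283) = 4.186012
  k4 = f(0.380000, 3.290684) = 6.158226
  u ← 1.700000 + (0.38/6)·(k1 + 2k2 + 2k3 + k4) = 3.256468
u(0.38) ≈ 3.2565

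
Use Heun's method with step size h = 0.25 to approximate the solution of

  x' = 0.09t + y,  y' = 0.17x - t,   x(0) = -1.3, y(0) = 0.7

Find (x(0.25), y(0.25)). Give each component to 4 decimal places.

Heun on (x,y): k1 = f(t_n, state_n); k2 = f(t_n + h, state_n + h·k1); state_{n+1} = state_n + (h/2)·(k1 + k2).
0.000000: (-1.300000, 0.700000)
  k1 = (0.700000, -0.221000)
  predictor → (-1.125000, 0.644750)
  k2 = (0.667250, -0.441250)
  → (-1.129094, 0.617219)
(x(0.25), y(0.25)) ≈ (-1.1291, 0.6172)

-1.1291, 0.6172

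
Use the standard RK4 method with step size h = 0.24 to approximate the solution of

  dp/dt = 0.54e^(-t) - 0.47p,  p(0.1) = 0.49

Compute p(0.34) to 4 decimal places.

RK4: k1 = f(t_n, p_n); k2 = f(t_n + h/2, p_n + (h/2)·k1); k3 = f(t_n + h/2, p_n + (h/2)·k2); k4 = f(t_n + h, p_n + h·k3); p_{n+1} = p_n + (h/6)·(k1 + 2k2 + 2k3 + k4).
t=0.100000, p=0.490000:
  k1 = f(0.100000, 0.490000) = 0.258312
  k2 = f(0.220000, 0.520997) = 0.188491
  k3 = f(0.220000, 0.512619) = 0.192429
  k4 = f(0.340000, 0.536183) = 0.132350
  p ← 0.490000 + (0.24/6)·(k1 + 2k2 + 2k3 + k4) = 0.536100
p(0.34) ≈ 0.5361

0.5361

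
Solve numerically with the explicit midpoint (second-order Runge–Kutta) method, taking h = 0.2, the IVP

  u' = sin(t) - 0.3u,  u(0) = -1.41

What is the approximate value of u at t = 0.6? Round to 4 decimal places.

-1.0121

Midpoint: k1 = f(t_n, u_n); k2 = f(t_n + h/2, u_n + (h/2)·k1); u_{n+1} = u_n + h·k2.
t=0.000000, u=-1.410000:
  k1 = f(0.000000, -1.410000) = 0.423000
  k2 = f(0.100000, -1.367700) = 0.510143
  u ← -1.410000 + 0.2·0.510143 = -1.307971
t=0.200000, u=-1.307971:
  k1 = f(0.200000, -1.307971) = 0.591061
  k2 = f(0.300000, -1.248865) = 0.670180
  u ← -1.307971 + 0.2·0.670180 = -1.173935
t=0.400000, u=-1.173935:
  k1 = f(0.400000, -1.173935) = 0.741599
  k2 = f(0.500000, -1.099775) = 0.809358
  u ← -1.173935 + 0.2·0.809358 = -1.012064
u(0.6) ≈ -1.0121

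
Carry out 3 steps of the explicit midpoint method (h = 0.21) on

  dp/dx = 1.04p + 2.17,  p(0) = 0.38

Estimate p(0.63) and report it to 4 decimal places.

Midpoint: k1 = f(x_n, p_n); k2 = f(x_n + h/2, p_n + (h/2)·k1); p_{n+1} = p_n + h·k2.
x=0.000000, p=0.380000:
  k1 = f(0.000000, 0.380000) = 2.565200
  k2 = f(0.105000, 0.649346) = 2.845320
  p ← 0.380000 + 0.21·2.845320 = 0.977517
x=0.210000, p=0.977517:
  k1 = f(0.210000, 0.977517) = 3.186618
  k2 = f(0.315000, 1.312112) = 3.534597
  p ← 0.977517 + 0.21·3.534597 = 1.719782
x=0.420000, p=1.719782:
  k1 = f(0.420000, 1.719782) = 3.958574
  k2 = f(0.525000, 2.135433) = 4.390850
  p ← 1.719782 + 0.21·4.390850 = 2.641861
p(0.63) ≈ 2.6419

2.6419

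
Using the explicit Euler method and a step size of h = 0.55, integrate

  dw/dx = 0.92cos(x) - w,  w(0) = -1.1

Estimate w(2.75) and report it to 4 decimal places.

-0.2296

Euler: w_{n+1} = w_n + h·f(x_n, w_n).
x=0.000000, w=-1.100000: f=2.020000 → w ← -1.100000 + 0.55·2.020000 = 0.011000
x=0.550000, w=0.011000: f=0.773323 → w ← 0.011000 + 0.55·0.773323 = 0.436327
x=1.100000, w=0.436327: f=-0.019019 → w ← 0.436327 + 0.55·(-0.019019) = 0.425867
x=1.650000, w=0.425867: f=-0.498658 → w ← 0.425867 + 0.55·(-0.498658) = 0.151605
x=2.200000, w=0.151605: f=-0.693026 → w ← 0.151605 + 0.55·(-0.693026) = -0.229559
w(2.75) ≈ -0.2296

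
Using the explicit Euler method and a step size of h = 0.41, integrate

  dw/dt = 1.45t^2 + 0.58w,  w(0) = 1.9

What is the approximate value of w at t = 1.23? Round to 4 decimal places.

Euler: w_{n+1} = w_n + h·f(t_n, w_n).
t=0.000000, w=1.900000: f=1.102000 → w ← 1.900000 + 0.41·1.102000 = 2.351820
t=0.410000, w=2.351820: f=1.607801 → w ← 2.351820 + 0.41·1.607801 = 3.011018
t=0.820000, w=3.011018: f=2.721371 → w ← 3.011018 + 0.41·2.721371 = 4.126780
w(1.23) ≈ 4.1268

4.1268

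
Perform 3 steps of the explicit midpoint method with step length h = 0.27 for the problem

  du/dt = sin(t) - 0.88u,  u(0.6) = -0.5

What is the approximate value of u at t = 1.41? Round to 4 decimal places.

Midpoint: k1 = f(t_n, u_n); k2 = f(t_n + h/2, u_n + (h/2)·k1); u_{n+1} = u_n + h·k2.
t=0.600000, u=-0.500000:
  k1 = f(0.600000, -0.500000) = 1.004642
  k2 = f(0.735000, -0.364373) = 0.991236
  u ← -0.500000 + 0.27·0.991236 = -0.232366
t=0.870000, u=-0.232366:
  k1 = f(0.870000, -0.232366) = 0.968811
  k2 = f(1.005000, -0.101577) = 0.933550
  u ← -0.232366 + 0.27·0.933550 = 0.019692
t=1.140000, u=0.019692:
  k1 = f(1.140000, 0.019692) = 0.891305
  k2 = f(1.275000, 0.140018) = 0.833354
  u ← 0.019692 + 0.27·0.833354 = 0.244698
u(1.41) ≈ 0.2447

0.2447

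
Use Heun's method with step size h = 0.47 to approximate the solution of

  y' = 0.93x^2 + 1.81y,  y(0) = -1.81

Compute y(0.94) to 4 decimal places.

-8.4713

Heun: k1 = f(x_n, y_n); k2 = f(x_n + h, y_n + h·k1); y_{n+1} = y_n + (h/2)·(k1 + k2).
x=0.000000, y=-1.810000:
  k1 = f(0.000000, -1.810000) = -3.276100
  k2 = f(0.470000, -3.349767) = -5.857641
  y ← -1.810000 + (0.47/2)·(-3.276100 + (-5.857641)) = -3.956429
x=0.470000, y=-3.956429:
  k1 = f(0.470000, -3.956429) = -6.955700
  k2 = f(0.940000, -7.225608) = -12.256603
  y ← -3.956429 + (0.47/2)·(-6.955700 + (-12.256603)) = -8.471320
y(0.94) ≈ -8.4713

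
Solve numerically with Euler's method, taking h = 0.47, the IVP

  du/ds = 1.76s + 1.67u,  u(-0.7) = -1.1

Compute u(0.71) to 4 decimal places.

-8.2409

Euler: u_{n+1} = u_n + h·f(s_n, u_n).
s=-0.700000, u=-1.100000: f=-3.069000 → u ← -1.100000 + 0.47·(-3.069000) = -2.542430
s=-0.230000, u=-2.542430: f=-4.650658 → u ← -2.542430 + 0.47·(-4.650658) = -4.728239
s=0.240000, u=-4.728239: f=-7.473760 → u ← -4.728239 + 0.47·(-7.473760) = -8.240906
u(0.71) ≈ -8.2409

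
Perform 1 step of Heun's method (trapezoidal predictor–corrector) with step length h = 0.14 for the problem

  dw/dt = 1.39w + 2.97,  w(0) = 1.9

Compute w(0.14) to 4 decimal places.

Heun: k1 = f(t_n, w_n); k2 = f(t_n + h, w_n + h·k1); w_{n+1} = w_n + (h/2)·(k1 + k2).
t=0.000000, w=1.900000:
  k1 = f(0.000000, 1.900000) = 5.611000
  k2 = f(0.140000, 2.685540) = 6.702901
  w ← 1.900000 + (0.14/2)·(5.611000 + 6.702901) = 2.761973
w(0.14) ≈ 2.7620

2.7620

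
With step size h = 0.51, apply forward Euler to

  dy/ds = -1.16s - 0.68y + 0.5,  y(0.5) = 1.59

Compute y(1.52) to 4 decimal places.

Euler: y_{n+1} = y_n + h·f(s_n, y_n).
s=0.500000, y=1.590000: f=-1.161200 → y ← 1.590000 + 0.51·(-1.161200) = 0.997788
s=1.010000, y=0.997788: f=-1.350096 → y ← 0.997788 + 0.51·(-1.350096) = 0.309239
y(1.52) ≈ 0.3092

0.3092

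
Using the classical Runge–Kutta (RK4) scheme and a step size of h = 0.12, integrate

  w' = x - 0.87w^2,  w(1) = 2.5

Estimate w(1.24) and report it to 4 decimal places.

RK4: k1 = f(x_n, w_n); k2 = f(x_n + h/2, w_n + (h/2)·k1); k3 = f(x_n + h/2, w_n + (h/2)·k2); k4 = f(x_n + h, w_n + h·k3); w_{n+1} = w_n + (h/6)·(k1 + 2k2 + 2k3 + k4).
x=1.000000, w=2.500000:
  k1 = f(1.000000, 2.500000) = -4.437500
  k2 = f(1.060000, 2.233750) = -3.280986
  k3 = f(1.060000, 2.303141) = -3.554878
  k4 = f(1.120000, 2.073415) = -2.620172
  w ← 2.500000 + (0.12/6)·(k1 + 2k2 + 2k3 + k4) = 2.085412
x=1.120000, w=2.085412:
  k1 = f(1.120000, 2.085412) = -2.663581
  k2 = f(1.180000, 1.925597) = -2.045894
  k3 = f(1.180000, 1.962658) = -2.171264
  k4 = f(1.240000, 1.824860) = -1.657200
  w ← 2.085412 + (0.12/6)·(k1 + 2k2 + 2k3 + k4) = 1.830310
w(1.24) ≈ 1.8303

1.8303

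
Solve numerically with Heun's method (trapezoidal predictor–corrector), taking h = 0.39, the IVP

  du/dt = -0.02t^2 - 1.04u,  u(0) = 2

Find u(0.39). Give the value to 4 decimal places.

1.3527

Heun: k1 = f(t_n, u_n); k2 = f(t_n + h, u_n + h·k1); u_{n+1} = u_n + (h/2)·(k1 + k2).
t=0.000000, u=2.000000:
  k1 = f(0.000000, 2.000000) = -2.080000
  k2 = f(0.390000, 1.188800) = -1.239394
  u ← 2.000000 + (0.39/2)·(-2.080000 + (-1.239394)) = 1.352718
u(0.39) ≈ 1.3527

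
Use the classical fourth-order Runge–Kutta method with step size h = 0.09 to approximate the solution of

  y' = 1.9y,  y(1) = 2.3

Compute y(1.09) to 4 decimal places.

RK4: k1 = f(t_n, y_n); k2 = f(t_n + h/2, y_n + (h/2)·k1); k3 = f(t_n + h/2, y_n + (h/2)·k2); k4 = f(t_n + h, y_n + h·k3); y_{n+1} = y_n + (h/6)·(k1 + 2k2 + 2k3 + k4).
t=1.000000, y=2.300000:
  k1 = f(1.000000, 2.300000) = 4.370000
  k2 = f(1.045000, 2.496650) = 4.743635
  k3 = f(1.045000, 2.513464) = 4.775581
  k4 = f(1.090000, 2.729802) = 5.186624
  y ← 2.300000 + (0.09/6)·(k1 + 2k2 + 2k3 + k4) = 2.728926
y(1.09) ≈ 2.7289

2.7289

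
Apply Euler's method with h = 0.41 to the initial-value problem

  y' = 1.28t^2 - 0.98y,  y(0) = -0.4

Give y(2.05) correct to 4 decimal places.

Euler: y_{n+1} = y_n + h·f(t_n, y_n).
t=0.000000, y=-0.400000: f=0.392000 → y ← -0.400000 + 0.41·0.392000 = -0.239280
t=0.410000, y=-0.239280: f=0.449662 → y ← -0.239280 + 0.41·0.449662 = -0.054918
t=0.820000, y=-0.054918: f=0.914492 → y ← -0.054918 + 0.41·0.914492 = 0.320023
t=1.230000, y=0.320023: f=1.622889 → y ← 0.320023 + 0.41·1.622889 = 0.985408
t=1.640000, y=0.985408: f=2.476988 → y ← 0.985408 + 0.41·2.476988 = 2.000973
y(2.05) ≈ 2.0010

2.0010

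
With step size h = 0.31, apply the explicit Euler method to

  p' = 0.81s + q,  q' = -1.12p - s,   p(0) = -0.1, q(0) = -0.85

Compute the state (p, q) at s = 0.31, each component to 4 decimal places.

-0.3635, -0.8153

Euler on (p,q): p_{n+1} = p_n + h·p', q_{n+1} = q_n + h·q'.
0.000000: (-0.100000, -0.850000); f=(-0.850000, 0.112000) → (-0.363500, -0.815280)
(p(0.31), q(0.31)) ≈ (-0.3635, -0.8153)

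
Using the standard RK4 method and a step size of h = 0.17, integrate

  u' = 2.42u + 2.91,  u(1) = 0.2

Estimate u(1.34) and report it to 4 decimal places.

RK4: k1 = f(s_n, u_n); k2 = f(s_n + h/2, u_n + (h/2)·k1); k3 = f(s_n + h/2, u_n + (h/2)·k2); k4 = f(s_n + h, u_n + h·k3); u_{n+1} = u_n + (h/6)·(k1 + 2k2 + 2k3 + k4).
s=1.000000, u=0.200000:
  k1 = f(1.000000, 0.200000) = 3.394000
  k2 = f(1.085000, 0.488490) = 4.092146
  k3 = f(1.085000, 0.547832) = 4.235754
  k4 = f(1.170000, 0.920078) = 5.136589
  u ← 0.200000 + (0.17/6)·(k1 + 2k2 + 2k3 + k4) = 0.913614
s=1.170000, u=0.913614:
  k1 = f(1.170000, 0.913614) = 5.120947
  k2 = f(1.255000, 1.348895) = 6.174326
  k3 = f(1.255000, 1.438432) = 6.391006
  k4 = f(1.340000, 2.000085) = 7.750206
  u ← 0.913614 + (0.17/6)·(k1 + 2k2 + 2k3 + k4) = 1.990332
u(1.34) ≈ 1.9903

1.9903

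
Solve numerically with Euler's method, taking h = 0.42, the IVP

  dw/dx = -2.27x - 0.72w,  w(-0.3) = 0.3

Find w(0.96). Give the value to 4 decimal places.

Euler: w_{n+1} = w_n + h·f(x_n, w_n).
x=-0.300000, w=0.300000: f=0.465000 → w ← 0.300000 + 0.42·0.465000 = 0.495300
x=0.120000, w=0.495300: f=-0.629016 → w ← 0.495300 + 0.42·(-0.629016) = 0.231113
x=0.540000, w=0.231113: f=-1.392202 → w ← 0.231113 + 0.42·(-1.392202) = -0.353611
w(0.96) ≈ -0.3536

-0.3536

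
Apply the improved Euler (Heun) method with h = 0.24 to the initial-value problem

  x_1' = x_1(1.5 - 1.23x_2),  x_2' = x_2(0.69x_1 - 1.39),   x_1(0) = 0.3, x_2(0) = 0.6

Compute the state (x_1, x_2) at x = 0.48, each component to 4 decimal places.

Heun on (x_1,x_2): k1 = f(x_n, state_n); k2 = f(x_n + h, state_n + h·k1); state_{n+1} = state_n + (h/2)·(k1 + k2).
0.000000: (0.300000, 0.600000)
  k1 = (0.228600, -0.709800)
  predictor → (0.354864, 0.429648)
  k2 = (0.344762, -0.492009)
  → (0.368803, 0.455783)
0.240000: (0.368803, 0.455783)
  k1 = (0.346449, -0.517553)
  predictor → (0.451951, 0.331570)
  k2 = (0.493607, -0.357484)
  → (0.469610, 0.350779)
(x_1(0.48), x_2(0.48)) ≈ (0.4696, 0.3508)

0.4696, 0.3508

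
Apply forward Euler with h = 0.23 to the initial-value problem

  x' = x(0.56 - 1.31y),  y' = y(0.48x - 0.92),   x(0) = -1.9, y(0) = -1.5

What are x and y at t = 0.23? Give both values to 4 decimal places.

-3.0034, -0.8680

Euler on (x,y): x_{n+1} = x_n + h·x', y_{n+1} = y_n + h·y'.
0.000000: (-1.900000, -1.500000); f=(-4.797500, 2.748000) → (-3.003425, -0.867960)
(x(0.23), y(0.23)) ≈ (-3.0034, -0.8680)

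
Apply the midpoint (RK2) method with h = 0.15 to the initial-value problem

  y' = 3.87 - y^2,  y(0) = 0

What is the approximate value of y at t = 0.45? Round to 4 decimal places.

1.3892

Midpoint: k1 = f(t_n, y_n); k2 = f(t_n + h/2, y_n + (h/2)·k1); y_{n+1} = y_n + h·k2.
t=0.000000, y=0.000000:
  k1 = f(0.000000, 0.000000) = 3.870000
  k2 = f(0.075000, 0.290250) = 3.785755
  y ← 0.000000 + 0.15·3.785755 = 0.567863
t=0.150000, y=0.567863:
  k1 = f(0.150000, 0.567863) = 3.547531
  k2 = f(0.225000, 0.833928) = 3.174564
  y ← 0.567863 + 0.15·3.174564 = 1.044048
t=0.300000, y=1.044048:
  k1 = f(0.300000, 1.044048) = 2.779964
  k2 = f(0.375000, 1.252545) = 2.301131
  y ← 1.044048 + 0.15·2.301131 = 1.389217
y(0.45) ≈ 1.3892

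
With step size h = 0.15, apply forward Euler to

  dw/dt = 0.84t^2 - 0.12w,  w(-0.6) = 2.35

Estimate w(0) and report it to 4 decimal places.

Euler: w_{n+1} = w_n + h·f(t_n, w_n).
t=-0.600000, w=2.350000: f=0.020400 → w ← 2.350000 + 0.15·0.020400 = 2.353060
t=-0.450000, w=2.353060: f=-0.112267 → w ← 2.353060 + 0.15·(-0.112267) = 2.336220
t=-0.300000, w=2.336220: f=-0.204746 → w ← 2.336220 + 0.15·(-0.204746) = 2.305508
t=-0.150000, w=2.305508: f=-0.257761 → w ← 2.305508 + 0.15·(-0.257761) = 2.266844
w(0) ≈ 2.2668

2.2668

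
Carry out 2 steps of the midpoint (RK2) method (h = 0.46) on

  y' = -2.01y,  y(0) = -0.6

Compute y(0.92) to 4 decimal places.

-0.1517

Midpoint: k1 = f(t_n, y_n); k2 = f(t_n + h/2, y_n + (h/2)·k1); y_{n+1} = y_n + h·k2.
t=0.000000, y=-0.600000:
  k1 = f(0.000000, -0.600000) = 1.206000
  k2 = f(0.230000, -0.322620) = 0.648466
  y ← -0.600000 + 0.46·0.648466 = -0.301706
t=0.460000, y=-0.301706:
  k1 = f(0.460000, -0.301706) = 0.606428
  k2 = f(0.690000, -0.162227) = 0.326076
  y ← -0.301706 + 0.46·0.326076 = -0.151710
y(0.92) ≈ -0.1517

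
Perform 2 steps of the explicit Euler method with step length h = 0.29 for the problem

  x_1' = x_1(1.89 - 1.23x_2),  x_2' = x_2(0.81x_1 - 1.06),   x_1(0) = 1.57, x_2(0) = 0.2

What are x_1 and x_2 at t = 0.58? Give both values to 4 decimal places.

Euler on (x_1,x_2): x_1_{n+1} = x_1_n + h·x_1', x_2_{n+1} = x_2_n + h·x_2'.
0.000000: (1.570000, 0.200000); f=(2.581080, 0.042340) → (2.318513, 0.212279)
0.290000: (2.318513, 0.212279); f=(3.776620, 0.173643) → (3.413733, 0.262635)
(x_1(0.58), x_2(0.58)) ≈ (3.4137, 0.2626)

3.4137, 0.2626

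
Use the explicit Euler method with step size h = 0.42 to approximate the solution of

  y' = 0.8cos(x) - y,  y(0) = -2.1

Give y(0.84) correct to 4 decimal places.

Euler: y_{n+1} = y_n + h·f(x_n, y_n).
x=0.000000, y=-2.100000: f=2.900000 → y ← -2.100000 + 0.42·2.900000 = -0.882000
x=0.420000, y=-0.882000: f=1.612471 → y ← -0.882000 + 0.42·1.612471 = -0.204762
y(0.84) ≈ -0.2048

-0.2048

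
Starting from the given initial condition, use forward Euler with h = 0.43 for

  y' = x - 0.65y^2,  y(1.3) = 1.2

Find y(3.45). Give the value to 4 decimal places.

Euler: y_{n+1} = y_n + h·f(x_n, y_n).
x=1.300000, y=1.200000: f=0.364000 → y ← 1.200000 + 0.43·0.364000 = 1.356520
x=1.730000, y=1.356520: f=0.533905 → y ← 1.356520 + 0.43·0.533905 = 1.586099
x=2.160000, y=1.586099: f=0.524788 → y ← 1.586099 + 0.43·0.524788 = 1.811758
x=2.590000, y=1.811758: f=0.456396 → y ← 1.811758 + 0.43·0.456396 = 2.008008
x=3.020000, y=2.008008: f=0.399136 → y ← 2.008008 + 0.43·0.399136 = 2.179637
y(3.45) ≈ 2.1796

2.1796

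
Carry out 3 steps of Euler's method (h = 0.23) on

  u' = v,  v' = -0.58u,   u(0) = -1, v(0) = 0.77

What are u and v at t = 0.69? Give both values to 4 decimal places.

-0.3821, 1.0952

Euler on (u,v): u_{n+1} = u_n + h·u', v_{n+1} = v_n + h·v'.
0.000000: (-1.000000, 0.770000); f=(0.770000, 0.580000) → (-0.822900, 0.903400)
0.230000: (-0.822900, 0.903400); f=(0.903400, 0.477282) → (-0.615118, 1.013175)
0.460000: (-0.615118, 1.013175); f=(1.013175, 0.356768) → (-0.382088, 1.095232)
(u(0.69), v(0.69)) ≈ (-0.3821, 1.0952)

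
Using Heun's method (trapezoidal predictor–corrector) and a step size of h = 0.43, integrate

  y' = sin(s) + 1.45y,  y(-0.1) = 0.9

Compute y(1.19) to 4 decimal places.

6.4368

Heun: k1 = f(s_n, y_n); k2 = f(s_n + h, y_n + h·k1); y_{n+1} = y_n + (h/2)·(k1 + k2).
s=-0.100000, y=0.900000:
  k1 = f(-0.100000, 0.900000) = 1.205167
  k2 = f(0.330000, 1.418222) = 2.380464
  y ← 0.900000 + (0.43/2)·(1.205167 + 2.380464) = 1.670911
s=0.330000, y=1.670911:
  k1 = f(0.330000, 1.670911) = 2.746863
  k2 = f(0.760000, 2.852062) = 4.824411
  y ← 1.670911 + (0.43/2)·(2.746863 + 4.824411) = 3.298735
s=0.760000, y=3.298735:
  k1 = f(0.760000, 3.298735) = 5.472087
  k2 = f(1.190000, 5.651732) = 9.123380
  y ← 3.298735 + (0.43/2)·(5.472087 + 9.123380) = 6.436760
y(1.19) ≈ 6.4368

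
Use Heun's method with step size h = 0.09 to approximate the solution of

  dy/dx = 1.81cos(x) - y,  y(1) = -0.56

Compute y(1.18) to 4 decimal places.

-0.3315

Heun: k1 = f(x_n, y_n); k2 = f(x_n + h, y_n + h·k1); y_{n+1} = y_n + (h/2)·(k1 + k2).
x=1.000000, y=-0.560000:
  k1 = f(1.000000, -0.560000) = 1.537947
  k2 = f(1.090000, -0.421585) = 1.258683
  y ← -0.560000 + (0.09/2)·(1.537947 + 1.258683) = -0.434152
x=1.090000, y=-0.434152:
  k1 = f(1.090000, -0.434152) = 1.271250
  k2 = f(1.180000, -0.319739) = 1.009213
  y ← -0.434152 + (0.09/2)·(1.271250 + 1.009213) = -0.331531
y(1.18) ≈ -0.3315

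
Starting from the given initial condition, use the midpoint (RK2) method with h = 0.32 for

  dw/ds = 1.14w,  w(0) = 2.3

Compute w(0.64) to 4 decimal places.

Midpoint: k1 = f(s_n, w_n); k2 = f(s_n + h/2, w_n + (h/2)·k1); w_{n+1} = w_n + h·k2.
s=0.000000, w=2.300000:
  k1 = f(0.000000, 2.300000) = 2.622000
  k2 = f(0.160000, 2.719520) = 3.100253
  w ← 2.300000 + 0.32·3.100253 = 3.292081
s=0.320000, w=3.292081:
  k1 = f(0.320000, 3.292081) = 3.752972
  k2 = f(0.480000, 3.892556) = 4.437514
  w ← 3.292081 + 0.32·4.437514 = 4.712085
w(0.64) ≈ 4.7121

4.7121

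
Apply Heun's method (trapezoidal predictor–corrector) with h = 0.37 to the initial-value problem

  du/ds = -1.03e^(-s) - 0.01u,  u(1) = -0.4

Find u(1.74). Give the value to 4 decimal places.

Heun: k1 = f(s_n, u_n); k2 = f(s_n + h, u_n + h·k1); u_{n+1} = u_n + (h/2)·(k1 + k2).
s=1.000000, u=-0.400000:
  k1 = f(1.000000, -0.400000) = -0.374916
  k2 = f(1.370000, -0.538719) = -0.256343
  u ← -0.400000 + (0.37/2)·(-0.374916 + (-0.256343)) = -0.516783
s=1.370000, u=-0.516783:
  k1 = f(1.370000, -0.516783) = -0.256562
  k2 = f(1.740000, -0.611711) = -0.174669
  u ← -0.516783 + (0.37/2)·(-0.256562 + (-0.174669)) = -0.596561
u(1.74) ≈ -0.5966

-0.5966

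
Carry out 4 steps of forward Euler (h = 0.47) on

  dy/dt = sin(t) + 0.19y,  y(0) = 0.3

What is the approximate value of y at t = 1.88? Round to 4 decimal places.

1.5523

Euler: y_{n+1} = y_n + h·f(t_n, y_n).
t=0.000000, y=0.300000: f=0.057000 → y ← 0.300000 + 0.47·0.057000 = 0.326790
t=0.470000, y=0.326790: f=0.514976 → y ← 0.326790 + 0.47·0.514976 = 0.568829
t=0.940000, y=0.568829: f=0.915636 → y ← 0.568829 + 0.47·0.915636 = 0.999178
t=1.410000, y=0.999178: f=1.176944 → y ← 0.999178 + 0.47·1.176944 = 1.552341
y(1.88) ≈ 1.5523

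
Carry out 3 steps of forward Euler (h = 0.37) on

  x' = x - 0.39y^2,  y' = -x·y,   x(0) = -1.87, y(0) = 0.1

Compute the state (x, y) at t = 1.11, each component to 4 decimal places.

Euler on (x,y): x_{n+1} = x_n + h·x', y_{n+1} = y_n + h·y'.
0.000000: (-1.870000, 0.100000); f=(-1.873900, 0.187000) → (-2.563343, 0.169190)
0.370000: (-2.563343, 0.169190); f=(-2.574507, 0.433692) → (-3.515911, 0.329656)
0.740000: (-3.515911, 0.329656); f=(-3.558293, 1.159041) → (-4.832479, 0.758501)
(x(1.11), y(1.11)) ≈ (-4.8325, 0.7585)

-4.8325, 0.7585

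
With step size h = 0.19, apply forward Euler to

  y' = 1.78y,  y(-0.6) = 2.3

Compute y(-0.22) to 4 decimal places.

Euler: y_{n+1} = y_n + h·f(t_n, y_n).
t=-0.600000, y=2.300000: f=4.094000 → y ← 2.300000 + 0.19·4.094000 = 3.077860
t=-0.410000, y=3.077860: f=5.478591 → y ← 3.077860 + 0.19·5.478591 = 4.118792
y(-0.22) ≈ 4.1188

4.1188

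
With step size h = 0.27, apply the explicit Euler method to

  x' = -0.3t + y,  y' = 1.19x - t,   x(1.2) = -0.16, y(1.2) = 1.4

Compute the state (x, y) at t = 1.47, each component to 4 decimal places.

0.1208, 1.0246

Euler on (x,y): x_{n+1} = x_n + h·x', y_{n+1} = y_n + h·y'.
1.200000: (-0.160000, 1.400000); f=(1.040000, -1.390400) → (0.120800, 1.024592)
(x(1.47), y(1.47)) ≈ (0.1208, 1.0246)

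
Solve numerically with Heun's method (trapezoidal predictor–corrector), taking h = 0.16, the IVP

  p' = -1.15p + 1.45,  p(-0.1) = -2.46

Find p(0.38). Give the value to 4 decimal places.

Heun: k1 = f(s_n, p_n); k2 = f(s_n + h, p_n + h·k1); p_{n+1} = p_n + (h/2)·(k1 + k2).
s=-0.100000, p=-2.460000:
  k1 = f(-0.100000, -2.460000) = 4.279000
  k2 = f(0.060000, -1.775360) = 3.491664
  p ← -2.460000 + (0.16/2)·(4.279000 + 3.491664) = -1.838347
s=0.060000, p=-1.838347:
  k1 = f(0.060000, -1.838347) = 3.564099
  k2 = f(0.220000, -1.268091) = 2.908305
  p ← -1.838347 + (0.16/2)·(3.564099 + 2.908305) = -1.320555
s=0.220000, p=-1.320555:
  k1 = f(0.220000, -1.320555) = 2.968638
  k2 = f(0.380000, -0.845573) = 2.422408
  p ← -1.320555 + (0.16/2)·(2.968638 + 2.422408) = -0.889271
p(0.38) ≈ -0.8893

-0.8893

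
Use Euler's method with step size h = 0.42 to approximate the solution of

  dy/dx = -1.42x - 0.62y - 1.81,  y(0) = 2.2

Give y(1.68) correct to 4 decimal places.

-2.6466

Euler: y_{n+1} = y_n + h·f(x_n, y_n).
x=0.000000, y=2.200000: f=-3.174000 → y ← 2.200000 + 0.42·(-3.174000) = 0.866920
x=0.420000, y=0.866920: f=-2.943890 → y ← 0.866920 + 0.42·(-2.943890) = -0.369514
x=0.840000, y=-0.369514: f=-2.773701 → y ← -0.369514 + 0.42·(-2.773701) = -1.534469
x=1.260000, y=-1.534469: f=-2.647830 → y ← -1.534469 + 0.42·(-2.647830) = -2.646557
y(1.68) ≈ -2.6466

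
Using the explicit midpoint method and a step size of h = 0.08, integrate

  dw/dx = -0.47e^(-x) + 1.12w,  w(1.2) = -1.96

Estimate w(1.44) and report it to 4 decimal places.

-2.5984

Midpoint: k1 = f(x_n, w_n); k2 = f(x_n + h/2, w_n + (h/2)·k1); w_{n+1} = w_n + h·k2.
x=1.200000, w=-1.960000:
  k1 = f(1.200000, -1.960000) = -2.336761
  k2 = f(1.240000, -2.053470) = -2.435897
  w ← -1.960000 + 0.08·(-2.435897) = -2.154872
x=1.280000, w=-2.154872:
  k1 = f(1.280000, -2.154872) = -2.544134
  k2 = f(1.320000, -2.256637) = -2.652987
  w ← -2.154872 + 0.08·(-2.652987) = -2.367111
x=1.360000, w=-2.367111:
  k1 = f(1.360000, -2.367111) = -2.771795
  k2 = f(1.400000, -2.477983) = -2.891241
  w ← -2.367111 + 0.08·(-2.891241) = -2.598410
w(1.44) ≈ -2.5984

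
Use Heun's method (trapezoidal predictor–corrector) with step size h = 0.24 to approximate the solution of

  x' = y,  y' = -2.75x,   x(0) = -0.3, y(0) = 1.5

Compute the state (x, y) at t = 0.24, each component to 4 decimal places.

Heun on (x,y): k1 = f(t_n, state_n); k2 = f(t_n + h, state_n + h·k1); state_{n+1} = state_n + (h/2)·(k1 + k2).
0.000000: (-0.300000, 1.500000)
  k1 = (1.500000, 0.825000)
  predictor → (0.060000, 1.698000)
  k2 = (1.698000, -0.165000)
  → (0.083760, 1.579200)
(x(0.24), y(0.24)) ≈ (0.0838, 1.5792)

0.0838, 1.5792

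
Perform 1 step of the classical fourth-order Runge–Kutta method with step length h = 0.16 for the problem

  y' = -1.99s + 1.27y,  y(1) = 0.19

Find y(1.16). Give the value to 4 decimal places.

-0.1475

RK4: k1 = f(s_n, y_n); k2 = f(s_n + h/2, y_n + (h/2)·k1); k3 = f(s_n + h/2, y_n + (h/2)·k2); k4 = f(s_n + h, y_n + h·k3); y_{n+1} = y_n + (h/6)·(k1 + 2k2 + 2k3 + k4).
s=1.000000, y=0.190000:
  k1 = f(1.000000, 0.190000) = -1.748700
  k2 = f(1.080000, 0.050104) = -2.085568
  k3 = f(1.080000, 0.023155) = -2.119794
  k4 = f(1.160000, -0.149167) = -2.497842
  y ← 0.190000 + (0.16/6)·(k1 + 2k2 + 2k3 + k4) = -0.147527
y(1.16) ≈ -0.1475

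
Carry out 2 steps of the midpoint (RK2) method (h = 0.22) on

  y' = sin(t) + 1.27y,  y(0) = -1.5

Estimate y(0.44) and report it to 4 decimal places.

-2.4976

Midpoint: k1 = f(t_n, y_n); k2 = f(t_n + h/2, y_n + (h/2)·k1); y_{n+1} = y_n + h·k2.
t=0.000000, y=-1.500000:
  k1 = f(0.000000, -1.500000) = -1.905000
  k2 = f(0.110000, -1.709550) = -2.061350
  y ← -1.500000 + 0.22·(-2.061350) = -1.953497
t=0.220000, y=-1.953497:
  k1 = f(0.220000, -1.953497) = -2.262712
  k2 = f(0.330000, -2.202395) = -2.472999
  y ← -1.953497 + 0.22·(-2.472999) = -2.497557
y(0.44) ≈ -2.4976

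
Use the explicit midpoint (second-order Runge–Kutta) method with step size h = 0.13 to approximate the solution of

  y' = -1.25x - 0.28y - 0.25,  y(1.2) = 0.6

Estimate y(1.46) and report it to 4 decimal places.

Midpoint: k1 = f(x_n, y_n); k2 = f(x_n + h/2, y_n + (h/2)·k1); y_{n+1} = y_n + h·k2.
x=1.200000, y=0.600000:
  k1 = f(1.200000, 0.600000) = -1.918000
  k2 = f(1.265000, 0.475330) = -1.964342
  y ← 0.600000 + 0.13·(-1.964342) = 0.344635
x=1.330000, y=0.344635:
  k1 = f(1.330000, 0.344635) = -2.008998
  k2 = f(1.395000, 0.214051) = -2.053684
  y ← 0.344635 + 0.13·(-2.053684) = 0.077657
y(1.46) ≈ 0.0777

0.0777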